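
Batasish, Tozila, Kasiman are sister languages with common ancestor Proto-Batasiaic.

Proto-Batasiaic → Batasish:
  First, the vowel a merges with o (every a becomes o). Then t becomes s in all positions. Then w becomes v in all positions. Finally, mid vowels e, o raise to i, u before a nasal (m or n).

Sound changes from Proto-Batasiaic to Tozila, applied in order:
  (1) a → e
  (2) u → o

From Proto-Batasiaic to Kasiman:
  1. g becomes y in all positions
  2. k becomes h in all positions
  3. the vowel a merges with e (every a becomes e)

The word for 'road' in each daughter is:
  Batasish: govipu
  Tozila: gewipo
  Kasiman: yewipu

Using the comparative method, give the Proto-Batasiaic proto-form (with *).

Position 3: Batasish has v, Tozila has w, Kasiman has w. Tozila preserves w here (none of its changes turn any other segment into w), so the proto-segment is *w.
Position 1: Batasish has g, Tozila has g, Kasiman has y. Batasish preserves g here (none of its changes turn any other segment into g), so the proto-segment is *g.
Position 6: Batasish has u, Tozila has o, Kasiman has u. Kasiman preserves u here (none of its changes turn any other segment into u), so the proto-segment is *u.
This points to *gawipu. Verify forward in each daughter:
Batasish: start from *gawipu.
  rule 1 (vowel merger): gawipu → gowipu
  rule 2: no change — gowipu
  rule 3 (unconditioned shift): gowipu → govipu
  rule 4: no change — govipu
  ⇒ Batasish govipu
Tozila: *gawipu
  gawipu → gewipu   [vowel merger]
  gewipu → gewipo   [vowel merger]
  giving Tozila gewipo.
Kasiman: start from *gawipu.
  rule 1 (unconditioned shift): gawipu → yawipu
  rule 2: no change — yawipu
  rule 3 (vowel merger): yawipu → yewipu
  ⇒ Kasiman yewipu
No other proto-form is consistent with every reflex, so the reconstruction is *gawipu.

*gawipu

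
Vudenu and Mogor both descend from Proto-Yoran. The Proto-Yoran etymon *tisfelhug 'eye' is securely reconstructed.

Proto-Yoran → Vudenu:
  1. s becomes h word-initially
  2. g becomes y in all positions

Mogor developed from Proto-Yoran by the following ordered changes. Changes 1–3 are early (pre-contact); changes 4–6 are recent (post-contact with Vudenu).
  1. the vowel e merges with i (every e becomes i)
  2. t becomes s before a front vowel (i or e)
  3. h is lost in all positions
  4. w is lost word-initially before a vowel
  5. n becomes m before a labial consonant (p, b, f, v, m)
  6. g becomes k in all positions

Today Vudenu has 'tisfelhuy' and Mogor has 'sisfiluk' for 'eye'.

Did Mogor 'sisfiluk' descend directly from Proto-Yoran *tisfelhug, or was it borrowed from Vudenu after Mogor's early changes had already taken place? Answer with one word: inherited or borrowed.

If inherited, *tisfelhug would pass through all of Mogor's changes:
Mogor: start from *tisfelhug.
  rule 1 (vowel merger): tisfelhug → tisfilhug
  rule 2 (palatalisation): tisfilhug → sisfilhug
  rule 3 (h-loss): sisfilhug → sisfilug
  rule 4: no change — sisfilug
  rule 5: no change — sisfilug
  rule 6 (unconditioned shift): sisfilug → sisfiluk
  ⇒ Mogor sisfiluk
If borrowed from Vudenu 'tisfelhuy' after the early changes, it would undergo only the recent ones:
  rule 4 (glide loss): no change (tisfelhuy)
  rule 5 (nasal place assimilation): no change (tisfelhuy)
  rule 6 (unconditioned shift): no change (tisfelhuy)
  ⇒ as a loan: tisfelhuy
Mogor 'sisfiluk' matches the inherited outcome exactly, so it is an inherited cognate, not a loan.

inherited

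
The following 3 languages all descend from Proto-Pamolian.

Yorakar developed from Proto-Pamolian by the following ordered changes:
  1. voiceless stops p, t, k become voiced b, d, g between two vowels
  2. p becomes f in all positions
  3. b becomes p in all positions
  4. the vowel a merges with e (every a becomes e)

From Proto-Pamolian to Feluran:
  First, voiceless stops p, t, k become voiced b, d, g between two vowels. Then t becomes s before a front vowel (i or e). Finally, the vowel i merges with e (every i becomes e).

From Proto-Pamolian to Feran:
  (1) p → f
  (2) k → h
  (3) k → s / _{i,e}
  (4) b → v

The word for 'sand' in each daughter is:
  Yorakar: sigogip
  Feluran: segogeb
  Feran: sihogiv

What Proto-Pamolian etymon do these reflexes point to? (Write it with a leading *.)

Position 3: Yorakar has g, Feluran has g, Feran has h. Taking the neighbouring segments as reconstructed: Yorakar g could go back to *k or *g; Feluran g could go back to *k or *g; Feran h could go back to *k or *h — the one source consistent with every daughter is *k.
Position 6: Yorakar has i, Feluran has e, Feran has i. Yorakar preserves i here (none of its changes turn any other segment into i), so the proto-segment is *i.
Position 2: Yorakar has i, Feluran has e, Feran has i. Yorakar preserves i here (none of its changes turn any other segment into i), so the proto-segment is *i.
Continuing position by position gives *sikogib; check it forward:
Yorakar: *sikogib > sigogib > sigogip  (by intervocalic voicing, unconditioned shift)
Feluran: start from *sikogib.
  rule 1 (intervocalic voicing): sikogib → sigogib
  rule 2: no change — sigogib
  rule 3 (vowel merger): sigogib → segogeb
  ⇒ Feluran segogeb
Feran: *sikogib
  sikogib (rule 1 does not apply)
  sikogib → sihogib   [unconditioned shift]
  sihogib (rule 3 does not apply)
  sihogib → sihogiv   [unconditioned shift]
  giving Feran sihogiv.
No other proto-form is consistent with every reflex, so the reconstruction is *sikogib.

*sikogib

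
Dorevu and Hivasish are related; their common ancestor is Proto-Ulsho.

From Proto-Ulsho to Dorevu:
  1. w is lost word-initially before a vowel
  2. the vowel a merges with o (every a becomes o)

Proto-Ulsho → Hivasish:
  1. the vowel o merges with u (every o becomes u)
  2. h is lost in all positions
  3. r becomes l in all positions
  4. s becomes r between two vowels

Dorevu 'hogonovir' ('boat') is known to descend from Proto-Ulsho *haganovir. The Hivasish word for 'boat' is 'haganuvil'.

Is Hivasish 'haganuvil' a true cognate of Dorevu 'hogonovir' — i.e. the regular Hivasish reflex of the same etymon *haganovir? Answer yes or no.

no

Derive the expected Hivasish reflex of *haganovir:
Hivasish: start from *haganovir.
  rule 1 (vowel merger): haganovir → haganuvir
  rule 2 (h-loss): haganuvir → aganuvir
  rule 3 (unconditioned shift): aganuvir → aganuvil
  rule 4: no change — aganuvil
  ⇒ Hivasish aganuvil
The regular Hivasish reflex would be 'aganuvil', but the attested form is 'haganuvil'. The correspondence is irregular, so they are not cognates (the Hivasish form has a different source).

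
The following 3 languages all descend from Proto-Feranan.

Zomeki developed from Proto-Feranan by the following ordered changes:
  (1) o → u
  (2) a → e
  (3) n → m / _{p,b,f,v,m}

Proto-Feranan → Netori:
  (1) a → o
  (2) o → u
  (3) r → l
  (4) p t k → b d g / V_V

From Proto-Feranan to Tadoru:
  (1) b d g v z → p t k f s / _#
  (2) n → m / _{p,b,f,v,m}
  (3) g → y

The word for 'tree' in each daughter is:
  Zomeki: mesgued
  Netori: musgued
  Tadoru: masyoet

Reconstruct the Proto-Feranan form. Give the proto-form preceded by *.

Position 4: Zomeki has g, Netori has g, Tadoru has y. Zomeki preserves g here (none of its changes turn any other segment into g), so the proto-segment is *g.
Position 2: Zomeki has e, Netori has u, Tadoru has a. Tadoru preserves a here (none of its changes turn any other segment into a), so the proto-segment is *a.
Position 5: Zomeki has u, Netori has u, Tadoru has o. Tadoru preserves o here (none of its changes turn any other segment into o), so the proto-segment is *o.
Verify the candidate proto-form against each daughter:
Zomeki: start from *masgoed.
  rule 1 (vowel merger): masgoed → masgued
  rule 2 (vowel merger): masgued → mesgued
  rule 3: no change — mesgued
  ⇒ Zomeki mesgued
Netori: *masgoed > mosgoed > musgued  (by vowel merger, vowel merger)
Tadoru: start from *masgoed.
  rule 1 (final devoicing): masgoed → masgoet
  rule 2: no change — masgoet
  rule 3 (unconditioned shift): masgoet → masyoet
  ⇒ Tadoru masyoet
Only *masgoed yields all of Zomeki mesgued, Netori musgued, Tadoru masyoet.

*masgoed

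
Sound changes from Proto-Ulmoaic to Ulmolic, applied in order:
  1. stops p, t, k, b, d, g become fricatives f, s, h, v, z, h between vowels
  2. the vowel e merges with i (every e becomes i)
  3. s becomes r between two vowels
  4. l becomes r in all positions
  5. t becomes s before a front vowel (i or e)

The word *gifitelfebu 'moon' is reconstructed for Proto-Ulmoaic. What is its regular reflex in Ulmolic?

gifirirfivu

Ulmolic: *gifitelfebu
  gifitelfebu → gifiselfevu   [intervocalic lenition]
  gifiselfevu → gifisilfivu   [vowel merger]
  gifisilfivu → gifirilfivu   [rhotacism]
  gifirilfivu → gifirirfivu   [unconditioned shift]
  gifirirfivu (rule 5 does not apply)
  giving Ulmolic gifirirfivu.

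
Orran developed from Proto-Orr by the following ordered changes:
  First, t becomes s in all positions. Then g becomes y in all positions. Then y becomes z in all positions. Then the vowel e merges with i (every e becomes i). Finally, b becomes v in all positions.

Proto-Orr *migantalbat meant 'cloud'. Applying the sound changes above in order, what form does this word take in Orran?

Orran: *migantalbat
  migantalbat → migansalbas   [unconditioned shift]
  migansalbas → miyansalbas   [unconditioned shift]
  miyansalbas → mizansalbas   [unconditioned shift]
  mizansalbas (rule 4 does not apply)
  mizansalbas → mizansalvas   [unconditioned shift]
  giving Orran mizansalvas.

mizansalvas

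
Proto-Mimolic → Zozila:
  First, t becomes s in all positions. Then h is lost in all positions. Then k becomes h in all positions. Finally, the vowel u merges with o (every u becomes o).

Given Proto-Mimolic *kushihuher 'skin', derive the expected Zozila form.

Zozila: *kushihuher
  kushihuher (rule 1 does not apply)
  kushihuher → kusiuer   [h-loss]
  kusiuer → husiuer   [unconditioned shift]
  husiuer → hosioer   [vowel merger]
  giving Zozila hosioer.

hosioer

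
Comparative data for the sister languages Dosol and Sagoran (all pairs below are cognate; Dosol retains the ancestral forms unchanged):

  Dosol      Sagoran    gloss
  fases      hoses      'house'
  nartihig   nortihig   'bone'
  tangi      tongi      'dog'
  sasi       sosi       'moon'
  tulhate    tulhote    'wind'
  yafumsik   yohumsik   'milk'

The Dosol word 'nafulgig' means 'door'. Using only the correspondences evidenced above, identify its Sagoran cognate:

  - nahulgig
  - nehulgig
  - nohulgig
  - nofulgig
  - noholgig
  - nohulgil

nohulgig

yafumsik ~ yohumsik — Dosol a corresponds to Sagoran o after a consonant, before a labial obstruent.
yafumsik ~ yohumsik — Dosol f corresponds to Sagoran h between vowels (before a back vowel).
Applying these to Dosol 'nafulgig':
  nafulgig → nofulgig   (a→o after a consonant, before a labial obstruent)
  nofulgig → nohulgig   (f→h between vowels (before a back vowel))
So the Sagoran cognate is 'nohulgig'.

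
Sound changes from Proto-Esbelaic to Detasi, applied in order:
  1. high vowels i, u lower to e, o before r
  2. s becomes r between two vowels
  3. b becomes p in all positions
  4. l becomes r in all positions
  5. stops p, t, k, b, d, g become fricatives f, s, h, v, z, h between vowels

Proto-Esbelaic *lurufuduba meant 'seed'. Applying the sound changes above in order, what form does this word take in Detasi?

Detasi: *lurufuduba
  lurufuduba → lorufuduba   [pre-rhotic lowering]
  lorufuduba (rule 2 does not apply)
  lorufuduba → lorufudupa   [unconditioned shift]
  lorufudupa → rorufudupa   [unconditioned shift]
  rorufudupa → rorufuzufa   [intervocalic lenition]
  giving Detasi rorufuzufa.

rorufuzufa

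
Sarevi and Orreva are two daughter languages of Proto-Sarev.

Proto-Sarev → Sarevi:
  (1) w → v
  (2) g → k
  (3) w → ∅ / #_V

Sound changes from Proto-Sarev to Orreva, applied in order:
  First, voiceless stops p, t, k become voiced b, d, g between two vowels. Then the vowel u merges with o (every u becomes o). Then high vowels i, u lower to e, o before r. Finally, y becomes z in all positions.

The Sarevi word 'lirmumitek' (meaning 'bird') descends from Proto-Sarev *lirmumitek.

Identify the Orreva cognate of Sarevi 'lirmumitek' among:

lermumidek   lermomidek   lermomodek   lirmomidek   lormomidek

Orreva: *lirmumitek > lirmumidek > lirmomidek > lermomidek  (by intervocalic voicing, vowel merger, pre-rhotic lowering)
Among the options, 'lermomidek' alone shows every Orreva change applied in order.

lermomidek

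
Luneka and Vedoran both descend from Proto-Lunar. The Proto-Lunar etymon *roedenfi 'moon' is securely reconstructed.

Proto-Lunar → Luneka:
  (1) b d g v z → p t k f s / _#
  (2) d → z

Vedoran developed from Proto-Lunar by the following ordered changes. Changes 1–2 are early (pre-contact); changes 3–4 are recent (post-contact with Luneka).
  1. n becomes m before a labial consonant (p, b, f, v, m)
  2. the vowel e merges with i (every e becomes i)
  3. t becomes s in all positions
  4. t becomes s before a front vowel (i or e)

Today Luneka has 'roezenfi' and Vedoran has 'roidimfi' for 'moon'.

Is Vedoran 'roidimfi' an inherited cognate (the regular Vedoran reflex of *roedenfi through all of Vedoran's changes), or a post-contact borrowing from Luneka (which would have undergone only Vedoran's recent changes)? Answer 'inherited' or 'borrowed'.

If inherited, *roedenfi would pass through all of Vedoran's changes:
Vedoran: start from *roedenfi.
  rule 1 (nasal place assimilation): roedenfi → roedemfi
  rule 2 (vowel merger): roedemfi → roidimfi
  rule 3: no change — roidimfi
  rule 4: no change — roidimfi
  ⇒ Vedoran roidimfi
If borrowed from Luneka 'roezenfi' after the early changes, it would undergo only the recent ones:
  rule 3 (unconditioned shift): no change (roezenfi)
  rule 4 (palatalisation): no change (roezenfi)
  ⇒ as a loan: roezenfi
Vedoran 'roidimfi' matches the inherited outcome exactly, so it is an inherited cognate, not a loan.

inherited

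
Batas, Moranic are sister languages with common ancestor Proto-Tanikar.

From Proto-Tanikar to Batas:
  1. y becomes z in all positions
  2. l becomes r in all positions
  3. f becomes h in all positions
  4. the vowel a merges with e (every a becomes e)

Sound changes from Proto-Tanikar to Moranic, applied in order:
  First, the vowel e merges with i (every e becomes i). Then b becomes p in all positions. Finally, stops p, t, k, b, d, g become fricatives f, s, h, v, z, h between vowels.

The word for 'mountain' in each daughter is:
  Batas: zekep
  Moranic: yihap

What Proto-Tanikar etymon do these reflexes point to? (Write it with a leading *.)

*yekap

Position 1: Batas has z, Moranic has y. Moranic preserves y here (none of its changes turn any other segment into y), so the proto-segment is *y.
Position 4: Batas has e, Moranic has a. Moranic preserves a here (none of its changes turn any other segment into a), so the proto-segment is *a.
Position 3: Batas has k, Moranic has h. Batas preserves k here (none of its changes turn any other segment into k), so the proto-segment is *k.
Verify the candidate proto-form against each daughter:
Batas: *yekap > zekap > zekep  (by unconditioned shift, vowel merger)
Moranic: start from *yekap.
  rule 1 (vowel merger): yekap → yikap
  rule 2: no change — yikap
  rule 3 (intervocalic lenition): yikap → yihap
  ⇒ Moranic yihap
Only *yekap yields all of Batas zekep, Moranic yihap.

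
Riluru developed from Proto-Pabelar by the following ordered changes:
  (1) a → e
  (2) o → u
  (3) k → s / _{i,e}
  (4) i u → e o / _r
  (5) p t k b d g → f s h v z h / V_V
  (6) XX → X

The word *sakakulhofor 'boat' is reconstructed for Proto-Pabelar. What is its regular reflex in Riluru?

sesehulhufor

Riluru: *sakakulhofor > sekekulhofor > sekekulhufur > sesekulhufur > sesekulhufor > sesehulhufor  (by vowel merger, vowel merger, palatalisation, pre-rhotic lowering, intervocalic lenition)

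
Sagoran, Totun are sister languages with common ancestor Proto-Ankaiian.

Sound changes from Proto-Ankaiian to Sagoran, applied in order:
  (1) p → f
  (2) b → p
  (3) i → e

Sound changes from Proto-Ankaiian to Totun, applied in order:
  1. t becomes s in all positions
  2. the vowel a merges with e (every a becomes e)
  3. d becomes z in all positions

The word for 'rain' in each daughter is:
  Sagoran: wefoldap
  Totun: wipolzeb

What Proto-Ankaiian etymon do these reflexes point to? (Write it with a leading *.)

Position 8: Sagoran has p, Totun has b. Totun preserves b here (none of its changes turn any other segment into b), so the proto-segment is *b.
Position 2: Sagoran has e, Totun has i. Totun preserves i here (none of its changes turn any other segment into i), so the proto-segment is *i.
This points to *wipoldab. Verify forward in each daughter:
Sagoran: *wipoldab > wifoldab > wifoldap > wefoldap  (by unconditioned shift, unconditioned shift, vowel merger)
Totun: start from *wipoldab.
  rule 1: no change — wipoldab
  rule 2 (vowel merger): wipoldab → wipoldeb
  rule 3 (unconditioned shift): wipoldeb → wipolzeb
  ⇒ Totun wipolzeb
No other proto-form is consistent with every reflex, so the reconstruction is *wipoldab.

*wipoldab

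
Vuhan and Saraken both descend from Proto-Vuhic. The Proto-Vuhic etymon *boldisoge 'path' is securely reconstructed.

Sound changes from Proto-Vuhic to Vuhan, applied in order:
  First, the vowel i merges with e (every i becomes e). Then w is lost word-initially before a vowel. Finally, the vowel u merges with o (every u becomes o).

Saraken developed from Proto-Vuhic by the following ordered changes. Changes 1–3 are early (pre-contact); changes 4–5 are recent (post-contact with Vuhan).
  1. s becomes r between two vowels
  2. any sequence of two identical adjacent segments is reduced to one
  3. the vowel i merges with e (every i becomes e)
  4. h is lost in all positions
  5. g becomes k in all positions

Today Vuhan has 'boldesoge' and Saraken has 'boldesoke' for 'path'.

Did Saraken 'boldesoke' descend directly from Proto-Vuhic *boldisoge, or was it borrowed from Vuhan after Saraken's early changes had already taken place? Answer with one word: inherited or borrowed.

borrowed

If inherited, *boldisoge would pass through all of Saraken's changes:
Saraken: start from *boldisoge.
  rule 1 (rhotacism): boldisoge → boldiroge
  rule 2: no change — boldiroge
  rule 3 (vowel merger): boldiroge → bolderoge
  rule 4: no change — bolderoge
  rule 5 (unconditioned shift): bolderoge → bolderoke
  ⇒ Saraken bolderoke
If borrowed from Vuhan 'boldesoge' after the early changes, it would undergo only the recent ones:
  rule 4 (h-loss): no change (boldesoge)
  rule 5 (unconditioned shift): boldesoge → boldesoke
  ⇒ as a loan: boldesoke
Saraken 'boldesoke' matches the loan outcome 'boldesoke', not the inherited 'bolderoke' — it skipped the early Saraken changes, so it was borrowed from Vuhan.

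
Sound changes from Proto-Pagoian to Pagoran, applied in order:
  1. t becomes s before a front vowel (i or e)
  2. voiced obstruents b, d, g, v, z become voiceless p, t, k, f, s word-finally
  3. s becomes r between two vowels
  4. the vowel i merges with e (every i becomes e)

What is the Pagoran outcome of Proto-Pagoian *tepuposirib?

Pagoran: *tepuposirib > sepuposirib > sepuposirip > sepuporirip > sepuporerep  (by palatalisation, final devoicing, rhotacism, vowel merger)

sepuporerep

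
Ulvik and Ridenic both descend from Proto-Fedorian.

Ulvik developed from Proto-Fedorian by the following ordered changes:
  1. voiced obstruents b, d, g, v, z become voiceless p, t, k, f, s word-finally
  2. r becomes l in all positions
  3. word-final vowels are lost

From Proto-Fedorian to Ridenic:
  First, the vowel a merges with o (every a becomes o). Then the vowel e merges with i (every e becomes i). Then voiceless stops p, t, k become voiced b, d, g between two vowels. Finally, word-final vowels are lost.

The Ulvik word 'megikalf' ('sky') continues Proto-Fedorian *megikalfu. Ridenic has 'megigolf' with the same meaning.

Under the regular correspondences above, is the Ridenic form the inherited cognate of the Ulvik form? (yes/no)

no

Derive the expected Ridenic reflex of *megikalfu:
Ridenic: start from *megikalfu.
  rule 1 (vowel merger): megikalfu → megikolfu
  rule 2 (vowel merger): megikolfu → migikolfu
  rule 3 (intervocalic voicing): migikolfu → migigolfu
  rule 4 (apocope): migigolfu → migigolf
  ⇒ Ridenic migigolf
The regular Ridenic reflex would be 'migigolf', but the attested form is 'megigolf'. The correspondence is irregular, so they are not cognates (the Ridenic form has a different source).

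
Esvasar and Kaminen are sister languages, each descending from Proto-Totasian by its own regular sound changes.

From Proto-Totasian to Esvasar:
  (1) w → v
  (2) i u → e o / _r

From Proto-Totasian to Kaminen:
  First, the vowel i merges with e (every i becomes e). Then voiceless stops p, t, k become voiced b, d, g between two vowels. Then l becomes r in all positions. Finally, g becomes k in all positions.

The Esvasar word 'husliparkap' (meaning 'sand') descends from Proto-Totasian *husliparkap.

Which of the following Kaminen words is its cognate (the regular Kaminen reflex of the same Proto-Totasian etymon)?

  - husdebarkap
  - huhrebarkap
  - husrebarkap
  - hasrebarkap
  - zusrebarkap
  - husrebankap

Kaminen: start from *husliparkap.
  rule 1 (vowel merger): husliparkap → husleparkap
  rule 2 (intervocalic voicing): husleparkap → huslebarkap
  rule 3 (unconditioned shift): huslebarkap → husrebarkap
  rule 4: no change — husrebarkap
  ⇒ Kaminen husrebarkap
The other candidates each miss or misapply at least one Kaminen change.

husrebarkap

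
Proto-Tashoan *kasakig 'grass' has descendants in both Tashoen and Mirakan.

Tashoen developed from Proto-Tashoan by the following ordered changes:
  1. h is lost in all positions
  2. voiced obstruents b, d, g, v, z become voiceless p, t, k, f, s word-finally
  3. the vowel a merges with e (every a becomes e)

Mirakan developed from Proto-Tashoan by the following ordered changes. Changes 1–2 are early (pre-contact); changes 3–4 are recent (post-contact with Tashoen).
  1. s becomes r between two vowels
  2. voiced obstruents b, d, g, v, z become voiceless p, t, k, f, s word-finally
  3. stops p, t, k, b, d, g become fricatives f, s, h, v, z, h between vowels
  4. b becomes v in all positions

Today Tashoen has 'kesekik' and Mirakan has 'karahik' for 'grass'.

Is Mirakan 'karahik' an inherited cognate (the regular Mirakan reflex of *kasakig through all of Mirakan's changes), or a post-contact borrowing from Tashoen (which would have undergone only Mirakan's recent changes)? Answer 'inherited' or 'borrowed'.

inherited

If inherited, *kasakig would pass through all of Mirakan's changes:
Mirakan: start from *kasakig.
  rule 1 (rhotacism): kasakig → karakig
  rule 2 (final devoicing): karakig → karakik
  rule 3 (intervocalic lenition): karakik → karahik
  rule 4: no change — karahik
  ⇒ Mirakan karahik
If borrowed from Tashoen 'kesekik' after the early changes, it would undergo only the recent ones:
  rule 3 (intervocalic lenition): kesekik → kesehik
  rule 4 (unconditioned shift): no change (kesehik)
  ⇒ as a loan: kesehik
Mirakan 'karahik' matches the inherited outcome exactly, so it is an inherited cognate, not a loan.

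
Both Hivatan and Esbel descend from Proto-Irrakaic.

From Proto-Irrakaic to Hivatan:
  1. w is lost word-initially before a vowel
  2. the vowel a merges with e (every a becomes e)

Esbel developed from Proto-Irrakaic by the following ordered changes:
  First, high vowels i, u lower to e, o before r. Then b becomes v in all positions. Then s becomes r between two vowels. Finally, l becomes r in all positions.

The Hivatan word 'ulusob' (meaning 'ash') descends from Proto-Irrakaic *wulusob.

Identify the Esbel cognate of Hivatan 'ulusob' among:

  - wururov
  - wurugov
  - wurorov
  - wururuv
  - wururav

Esbel: *wulusob > wulusov > wulurov > wururov  (by unconditioned shift, rhotacism, unconditioned shift)
The other candidates each miss or misapply at least one Esbel change.

wururov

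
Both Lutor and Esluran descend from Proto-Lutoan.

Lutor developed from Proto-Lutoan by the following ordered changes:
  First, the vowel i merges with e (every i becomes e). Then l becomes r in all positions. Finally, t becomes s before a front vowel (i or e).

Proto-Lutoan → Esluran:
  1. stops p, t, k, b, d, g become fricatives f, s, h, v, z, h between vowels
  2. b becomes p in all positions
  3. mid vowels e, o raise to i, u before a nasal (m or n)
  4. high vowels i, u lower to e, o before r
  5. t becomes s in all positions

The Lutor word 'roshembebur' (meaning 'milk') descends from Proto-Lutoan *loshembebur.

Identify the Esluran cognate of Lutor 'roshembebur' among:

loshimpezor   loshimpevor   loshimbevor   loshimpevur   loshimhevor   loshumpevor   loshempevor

Esluran: *loshembebur > loshembevur > loshempevur > loshimpevur > loshimpevor  (by intervocalic lenition, unconditioned shift, pre-nasal raising, pre-rhotic lowering)
The other candidates each miss or misapply at least one Esluran change.

loshimpevor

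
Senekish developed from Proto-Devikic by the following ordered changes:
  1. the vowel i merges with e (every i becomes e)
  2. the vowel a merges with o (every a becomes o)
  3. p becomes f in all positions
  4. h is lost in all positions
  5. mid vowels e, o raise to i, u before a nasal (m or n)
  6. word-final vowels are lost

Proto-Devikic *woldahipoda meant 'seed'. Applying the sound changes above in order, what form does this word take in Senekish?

Senekish: *woldahipoda
  woldahipoda → woldahepoda   [vowel merger]
  woldahepoda → woldohepodo   [vowel merger]
  woldohepodo → woldohefodo   [unconditioned shift]
  woldohefodo → woldoefodo   [h-loss]
  woldoefodo (rule 5 does not apply)
  woldoefodo → woldoefod   [apocope]
  giving Senekish woldoefod.

woldoefod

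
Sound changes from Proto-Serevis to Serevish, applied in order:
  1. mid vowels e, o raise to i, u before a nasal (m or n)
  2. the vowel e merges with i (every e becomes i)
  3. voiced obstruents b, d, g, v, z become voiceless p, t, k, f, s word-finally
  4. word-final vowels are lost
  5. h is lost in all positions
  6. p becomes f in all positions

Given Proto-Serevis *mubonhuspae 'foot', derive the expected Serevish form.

Serevish: start from *mubonhuspae.
  rule 1 (pre-nasal raising): mubonhuspae → mubunhuspae
  rule 2 (vowel merger): mubunhuspae → mubunhuspai
  rule 3: no change — mubunhuspai
  rule 4 (apocope): mubunhuspai → mubunhuspa
  rule 5 (h-loss): mubunhuspa → mubunuspa
  rule 6 (unconditioned shift): mubunuspa → mubunusfa
  ⇒ Serevish mubunusfa

mubunusfa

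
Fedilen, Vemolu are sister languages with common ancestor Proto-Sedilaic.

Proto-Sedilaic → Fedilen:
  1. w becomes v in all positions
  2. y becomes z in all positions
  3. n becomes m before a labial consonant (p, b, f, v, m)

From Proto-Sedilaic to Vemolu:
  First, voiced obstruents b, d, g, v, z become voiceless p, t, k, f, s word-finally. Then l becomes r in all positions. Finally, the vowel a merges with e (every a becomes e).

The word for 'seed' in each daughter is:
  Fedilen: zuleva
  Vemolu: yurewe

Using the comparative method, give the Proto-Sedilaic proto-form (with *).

Position 3: Fedilen has l, Vemolu has r. Fedilen preserves l here (none of its changes turn any other segment into l), so the proto-segment is *l.
Position 6: Fedilen has a, Vemolu has e. Fedilen preserves a here (none of its changes turn any other segment into a), so the proto-segment is *a.
Verify the candidate proto-form against each daughter:
Fedilen: *yulewa
  yulewa → yuleva   [unconditioned shift]
  yuleva → zuleva   [unconditioned shift]
  zuleva (rule 3 does not apply)
  giving Fedilen zuleva.
Vemolu: start from *yulewa.
  rule 1: no change — yulewa
  rule 2 (unconditioned shift): yulewa → yurewa
  rule 3 (vowel merger): yurewa → yurewe
  ⇒ Vemolu yurewe
Only *yulewa yields all of Fedilen zuleva, Vemolu yurewe.

*yulewa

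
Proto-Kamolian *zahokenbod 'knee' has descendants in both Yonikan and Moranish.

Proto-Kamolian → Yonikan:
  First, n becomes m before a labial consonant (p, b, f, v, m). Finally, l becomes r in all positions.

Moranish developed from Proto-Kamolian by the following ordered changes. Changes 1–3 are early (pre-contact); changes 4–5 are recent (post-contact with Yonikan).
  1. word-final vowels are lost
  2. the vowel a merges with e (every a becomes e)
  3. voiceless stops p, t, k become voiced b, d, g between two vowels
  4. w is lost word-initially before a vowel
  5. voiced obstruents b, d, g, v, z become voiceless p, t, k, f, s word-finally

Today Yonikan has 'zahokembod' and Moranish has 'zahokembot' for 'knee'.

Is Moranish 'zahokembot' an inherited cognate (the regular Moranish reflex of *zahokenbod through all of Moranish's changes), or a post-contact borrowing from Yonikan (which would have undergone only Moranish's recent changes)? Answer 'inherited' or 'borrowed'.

borrowed

If inherited, *zahokenbod would pass through all of Moranish's changes:
Moranish: start from *zahokenbod.
  rule 1: no change — zahokenbod
  rule 2 (vowel merger): zahokenbod → zehokenbod
  rule 3 (intervocalic voicing): zehokenbod → zehogenbod
  rule 4: no change — zehogenbod
  rule 5 (final devoicing): zehogenbod → zehogenbot
  ⇒ Moranish zehogenbot
If borrowed from Yonikan 'zahokembod' after the early changes, it would undergo only the recent ones:
  rule 4 (glide loss): no change (zahokembod)
  rule 5 (final devoicing): zahokembod → zahokembot
  ⇒ as a loan: zahokembot
Moranish 'zahokembot' matches the loan outcome 'zahokembot', not the inherited 'zehogenbot' — it skipped the early Moranish changes, so it was borrowed from Yonikan.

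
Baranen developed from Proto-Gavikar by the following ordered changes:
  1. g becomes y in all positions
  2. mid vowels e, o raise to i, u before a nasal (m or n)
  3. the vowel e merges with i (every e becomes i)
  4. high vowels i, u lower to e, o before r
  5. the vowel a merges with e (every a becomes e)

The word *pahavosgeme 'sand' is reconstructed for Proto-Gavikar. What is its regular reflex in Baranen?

Baranen: *pahavosgeme > pahavosyeme > pahavosyime > pahavosyimi > pehevosyimi  (by unconditioned shift, pre-nasal raising, vowel merger, vowel merger)

pehevosyimi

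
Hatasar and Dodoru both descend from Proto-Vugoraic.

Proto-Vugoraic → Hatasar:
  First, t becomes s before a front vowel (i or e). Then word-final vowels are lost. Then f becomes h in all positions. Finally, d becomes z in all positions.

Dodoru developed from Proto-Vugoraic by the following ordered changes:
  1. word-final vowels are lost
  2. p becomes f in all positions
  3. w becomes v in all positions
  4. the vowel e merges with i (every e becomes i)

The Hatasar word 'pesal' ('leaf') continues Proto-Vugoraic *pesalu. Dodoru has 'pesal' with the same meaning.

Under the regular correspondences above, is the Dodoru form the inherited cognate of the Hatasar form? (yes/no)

no

Derive the expected Dodoru reflex of *pesalu:
Dodoru: *pesalu > pesal > fesal > fisal  (by apocope, unconditioned shift, vowel merger)
The regular Dodoru reflex would be 'fisal', but the attested form is 'pesal'. The correspondence is irregular, so they are not cognates (the Dodoru form has a different source).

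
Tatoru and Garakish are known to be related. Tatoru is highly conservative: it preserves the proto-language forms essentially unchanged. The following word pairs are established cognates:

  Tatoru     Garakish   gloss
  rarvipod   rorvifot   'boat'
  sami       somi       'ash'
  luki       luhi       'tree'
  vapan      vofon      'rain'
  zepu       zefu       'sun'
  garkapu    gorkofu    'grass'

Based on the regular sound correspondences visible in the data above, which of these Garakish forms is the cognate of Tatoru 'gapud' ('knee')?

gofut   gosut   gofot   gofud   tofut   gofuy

gofut

vapan ~ vofon, garkapu ~ gorkofu — Tatoru a corresponds to Garakish o after a consonant, before a labial obstruent.
zepu ~ zefu, garkapu ~ gorkofu — Tatoru p corresponds to Garakish f between vowels (before a back vowel).
rarvipod ~ rorvifot — Tatoru d corresponds to Garakish t word-finally.
Applying these to Tatoru 'gapud':
  gapud → gopud   (a→o after a consonant, before a labial obstruent)
  gopud → gofud   (p→f between vowels (before a back vowel))
  gofud → gofut   (d→t word-finally)
So the Garakish cognate is 'gofut'.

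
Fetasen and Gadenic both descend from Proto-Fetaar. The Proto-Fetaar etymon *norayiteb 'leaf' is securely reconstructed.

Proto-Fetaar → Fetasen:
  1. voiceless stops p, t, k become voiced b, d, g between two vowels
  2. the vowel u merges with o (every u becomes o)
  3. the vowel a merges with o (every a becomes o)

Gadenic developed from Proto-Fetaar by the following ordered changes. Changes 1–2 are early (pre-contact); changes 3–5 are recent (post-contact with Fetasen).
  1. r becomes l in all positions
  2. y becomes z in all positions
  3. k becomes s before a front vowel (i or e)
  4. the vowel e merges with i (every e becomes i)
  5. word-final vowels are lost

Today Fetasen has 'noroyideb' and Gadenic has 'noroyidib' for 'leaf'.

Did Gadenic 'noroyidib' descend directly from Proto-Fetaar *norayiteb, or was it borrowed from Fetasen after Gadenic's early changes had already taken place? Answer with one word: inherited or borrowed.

borrowed

If inherited, *norayiteb would pass through all of Gadenic's changes:
Gadenic: *norayiteb > nolayiteb > nolaziteb > nolazitib  (by unconditioned shift, unconditioned shift, vowel merger)
If borrowed from Fetasen 'noroyideb' after the early changes, it would undergo only the recent ones:
  rule 3 (palatalisation): no change (noroyideb)
  rule 4 (vowel merger): noroyideb → noroyidib
  rule 5 (apocope): no change (noroyidib)
  ⇒ as a loan: noroyidib
Gadenic 'noroyidib' matches the loan outcome 'noroyidib', not the inherited 'nolazitib' — it skipped the early Gadenic changes, so it was borrowed from Fetasen.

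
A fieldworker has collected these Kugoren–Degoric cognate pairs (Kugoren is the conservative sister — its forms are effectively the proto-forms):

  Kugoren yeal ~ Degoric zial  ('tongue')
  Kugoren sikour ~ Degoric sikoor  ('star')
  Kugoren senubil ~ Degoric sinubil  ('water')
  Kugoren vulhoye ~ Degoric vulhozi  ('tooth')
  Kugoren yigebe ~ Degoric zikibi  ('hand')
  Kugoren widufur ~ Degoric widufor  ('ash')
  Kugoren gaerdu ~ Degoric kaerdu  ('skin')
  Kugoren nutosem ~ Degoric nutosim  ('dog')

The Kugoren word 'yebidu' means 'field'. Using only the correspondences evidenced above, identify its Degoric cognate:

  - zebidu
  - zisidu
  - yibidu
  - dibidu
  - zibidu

yeal ~ zial — Kugoren y corresponds to Degoric z word-initially before a front vowel.
yigebe ~ zikibi — Kugoren e corresponds to Degoric i after a consonant, before a labial obstruent.
Applying these to Kugoren 'yebidu':
  yebidu → zebidu   (y→z word-initially before a front vowel)
  zebidu → zibidu   (e→i after a consonant, before a labial obstruent)
So the Degoric cognate is 'zibidu'.

zibidu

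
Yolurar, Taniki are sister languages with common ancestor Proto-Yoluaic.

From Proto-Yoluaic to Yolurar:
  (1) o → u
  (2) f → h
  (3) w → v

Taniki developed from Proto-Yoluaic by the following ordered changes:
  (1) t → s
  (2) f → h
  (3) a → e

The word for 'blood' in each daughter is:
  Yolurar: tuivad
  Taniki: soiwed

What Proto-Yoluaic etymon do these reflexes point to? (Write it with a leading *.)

*toiwad

Position 2: Yolurar has u, Taniki has o. Taniki preserves o here (none of its changes turn any other segment into o), so the proto-segment is *o.
Position 4: Yolurar has v, Taniki has w. Taniki preserves w here (none of its changes turn any other segment into w), so the proto-segment is *w.
Position 5: Yolurar has a, Taniki has e. Yolurar preserves a here (none of its changes turn any other segment into a), so the proto-segment is *a.
Continuing position by position gives *toiwad; check it forward:
Yolurar: *toiwad
  toiwad → tuiwad   [vowel merger]
  tuiwad (rule 2 does not apply)
  tuiwad → tuivad   [unconditioned shift]
  giving Yolurar tuivad.
Taniki: *toiwad
  toiwad → soiwad   [unconditioned shift]
  soiwad (rule 2 does not apply)
  soiwad → soiwed   [vowel merger]
  giving Taniki soiwed.
Only *toiwad yields all of Yolurar tuivad, Taniki soiwed.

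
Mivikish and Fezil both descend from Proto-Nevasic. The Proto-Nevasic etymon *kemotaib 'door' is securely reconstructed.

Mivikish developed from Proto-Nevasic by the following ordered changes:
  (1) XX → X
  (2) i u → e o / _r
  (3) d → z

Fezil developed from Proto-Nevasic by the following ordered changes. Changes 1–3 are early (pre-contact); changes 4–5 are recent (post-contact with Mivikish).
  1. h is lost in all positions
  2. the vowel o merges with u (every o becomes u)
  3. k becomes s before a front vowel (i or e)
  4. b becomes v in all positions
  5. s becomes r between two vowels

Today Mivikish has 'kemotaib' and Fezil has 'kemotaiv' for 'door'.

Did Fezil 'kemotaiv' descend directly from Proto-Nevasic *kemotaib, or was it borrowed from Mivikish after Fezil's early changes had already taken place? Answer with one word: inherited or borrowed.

borrowed

If inherited, *kemotaib would pass through all of Fezil's changes:
Fezil: *kemotaib > kemutaib > semutaib > semutaiv  (by vowel merger, palatalisation, unconditioned shift)
If borrowed from Mivikish 'kemotaib' after the early changes, it would undergo only the recent ones:
  rule 4 (unconditioned shift): kemotaib → kemotaiv
  rule 5 (rhotacism): no change (kemotaiv)
  ⇒ as a loan: kemotaiv
Fezil 'kemotaiv' matches the loan outcome 'kemotaiv', not the inherited 'semutaiv' — it skipped the early Fezil changes, so it was borrowed from Mivikish.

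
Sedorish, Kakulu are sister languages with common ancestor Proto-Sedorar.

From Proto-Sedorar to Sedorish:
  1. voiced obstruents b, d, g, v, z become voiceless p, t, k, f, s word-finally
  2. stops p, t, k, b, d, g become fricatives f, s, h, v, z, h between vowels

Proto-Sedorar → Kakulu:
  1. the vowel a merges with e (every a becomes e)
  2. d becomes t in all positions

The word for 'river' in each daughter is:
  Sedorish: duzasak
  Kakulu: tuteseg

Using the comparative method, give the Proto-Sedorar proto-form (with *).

*dudasag

Position 1: Sedorish has d, Kakulu has t. Sedorish preserves d here (none of its changes turn any other segment into d), so the proto-segment is *d.
Position 6: Sedorish has a, Kakulu has e. Sedorish preserves a here (none of its changes turn any other segment into a), so the proto-segment is *a.
Verify the candidate proto-form against each daughter:
Sedorish: *dudasag > dudasak > duzasak  (by final devoicing, intervocalic lenition)
Kakulu: start from *dudasag.
  rule 1 (vowel merger): dudasag → dudeseg
  rule 2 (unconditioned shift): dudeseg → tuteseg
  ⇒ Kakulu tuteseg
Only *dudasag yields all of Sedorish duzasak, Kakulu tuteseg.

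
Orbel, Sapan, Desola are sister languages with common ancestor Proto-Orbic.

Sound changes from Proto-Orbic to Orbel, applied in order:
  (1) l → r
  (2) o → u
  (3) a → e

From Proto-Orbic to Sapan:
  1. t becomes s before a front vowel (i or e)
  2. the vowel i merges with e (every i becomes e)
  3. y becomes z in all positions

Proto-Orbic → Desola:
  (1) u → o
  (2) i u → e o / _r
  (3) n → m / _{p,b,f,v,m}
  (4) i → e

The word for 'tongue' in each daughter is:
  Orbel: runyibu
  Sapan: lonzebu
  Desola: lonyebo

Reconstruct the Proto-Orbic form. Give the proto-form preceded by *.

*lonyibu

Position 1: Orbel has r, Sapan has l, Desola has l. Sapan preserves l here (none of its changes turn any other segment into l), so the proto-segment is *l.
Position 7: Orbel has u, Sapan has u, Desola has o. Sapan preserves u here (none of its changes turn any other segment into u), so the proto-segment is *u.
Position 5: Orbel has i, Sapan has e, Desola has e. Orbel preserves i here (none of its changes turn any other segment into i), so the proto-segment is *i.
This points to *lonyibu. Verify forward in each daughter:
Orbel: *lonyibu > ronyibu > runyibu  (by unconditioned shift, vowel merger)
Sapan: *lonyibu
  lonyibu (rule 1 does not apply)
  lonyibu → lonyebu   [vowel merger]
  lonyebu → lonzebu   [unconditioned shift]
  giving Sapan lonzebu.
Desola: start from *lonyibu.
  rule 1 (vowel merger): lonyibu → lonyibo
  rule 2: no change — lonyibo
  rule 3: no change — lonyibo
  rule 4 (vowel merger): lonyibo → lonyebo
  ⇒ Desola lonyebo
No other proto-form is consistent with every reflex, so the reconstruction is *lonyibu.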